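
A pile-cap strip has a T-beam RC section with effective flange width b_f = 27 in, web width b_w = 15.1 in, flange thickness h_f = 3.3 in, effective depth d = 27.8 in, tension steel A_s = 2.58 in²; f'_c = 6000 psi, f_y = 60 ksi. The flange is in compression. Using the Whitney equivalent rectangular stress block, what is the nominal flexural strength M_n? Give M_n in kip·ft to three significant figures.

M_n ≈ 351 kip·ft

Tension: T = A_s f_y = 2.58 × 60 = 154.8 kips.
Try a within the flange: a = T/(0.85 f'_c b_f) = 154.8/(0.85 × 6 × 27) = 1.124 in.
Since a = 1.124 ≤ h_f = 3.3 in, the stress block lies entirely in the flange; analyse as a rectangular beam of width b_f.
M_n = T(d − a/2) = 154.8 × (27.8 − 0.562) = 4216.4 kip·in.
M_n = 4216.4/12 = 351.37 kip·ft.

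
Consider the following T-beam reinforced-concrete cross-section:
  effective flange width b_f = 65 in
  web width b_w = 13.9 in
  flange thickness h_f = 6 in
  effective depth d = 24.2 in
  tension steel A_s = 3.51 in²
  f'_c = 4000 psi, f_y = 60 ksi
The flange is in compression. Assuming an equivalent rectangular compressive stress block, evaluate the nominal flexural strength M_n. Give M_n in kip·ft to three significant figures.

Tension: T = A_s f_y = 3.51 × 60 = 210.6 kips.
Try a within the flange: a = T/(0.85 f'_c b_f) = 210.6/(0.85 × 4 × 65) = 0.953 in.
Since a = 0.953 ≤ h_f = 6 in, the stress block lies entirely in the flange; analyse as a rectangular beam of width b_f.
M_n = T(d − a/2) = 210.6 × (24.2 − 0.4765) = 4996.2 kip·in.
M_n = 4996.2/12 = 416.35 kip·ft.

M_n ≈ 416 kip·ft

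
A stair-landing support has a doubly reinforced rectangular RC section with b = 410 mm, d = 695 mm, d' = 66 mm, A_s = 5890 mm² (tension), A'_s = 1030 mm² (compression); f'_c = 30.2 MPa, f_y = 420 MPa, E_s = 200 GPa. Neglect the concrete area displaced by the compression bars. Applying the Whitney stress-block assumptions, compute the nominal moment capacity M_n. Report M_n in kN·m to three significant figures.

M_n ≈ 1490 kN·m

Assume both tension and compression steel yield.
Net tension couple steel: A_s − A'_s = 4860 mm².
a = (A_s − A'_s) f_y / (0.85 f'_c b) = 2041200/(0.85 × 30.2 × 410) = 193.94 mm.
c = a/β₁ = 193.94/0.834 = 232.54 mm; ε'_s = 0.003(c − d')/c = 0.0021 ≥ f_y/E_s = 0.0021, so compression steel does yield.
M_n = (A_s − A'_s) f_y (d − a/2) + A'_s f_y (d − d') = [2041200 × (695 − 96.97) + 432600 × (695 − 66)] × 10⁻⁶ = 1220.70 + 272.11 = 1492.81 kN·m.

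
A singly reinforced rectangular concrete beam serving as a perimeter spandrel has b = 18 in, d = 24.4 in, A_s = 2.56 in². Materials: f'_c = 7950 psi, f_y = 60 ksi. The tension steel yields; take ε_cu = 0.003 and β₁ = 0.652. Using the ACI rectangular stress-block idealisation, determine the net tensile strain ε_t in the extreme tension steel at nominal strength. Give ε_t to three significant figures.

a = A_s f_y/(0.85 f'_c b) = 1.263 in.
β₁ = 0.652, so c = a/β₁ = 1.263/0.652 = 1.937 in.
From the linear strain diagram with ε_cu = 0.003: ε_t = 0.003 (d − c)/c = 0.003 × (24.4 − 1.937)/1.937 = 0.0348.
Since ε_t ≥ 0.005, the section is tension-controlled.

ε_t ≈ 0.0348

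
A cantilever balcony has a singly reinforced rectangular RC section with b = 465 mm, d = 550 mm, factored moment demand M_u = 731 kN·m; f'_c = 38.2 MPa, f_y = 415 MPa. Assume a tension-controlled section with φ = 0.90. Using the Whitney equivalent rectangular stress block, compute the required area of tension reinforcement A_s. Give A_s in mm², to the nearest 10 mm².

A_s ≈ 3950 mm²

M_n = M_u/φ = 731/0.90 = 812.222 kN·m.
With M_n = 0.85 f'_c a b (d − a/2), solve the quadratic for a:
a = d − √(d² − 2M_n/(0.85 f'_c b)) = 550 − √(550² − 2 × 812.222×10⁶/(0.85 × 38.2 × 465)) = 108.51 mm.
A_s = 0.85 f'_c a b / f_y = 0.85 × 38.2 × 108.51 × 465 / 415 = 3947.8 mm².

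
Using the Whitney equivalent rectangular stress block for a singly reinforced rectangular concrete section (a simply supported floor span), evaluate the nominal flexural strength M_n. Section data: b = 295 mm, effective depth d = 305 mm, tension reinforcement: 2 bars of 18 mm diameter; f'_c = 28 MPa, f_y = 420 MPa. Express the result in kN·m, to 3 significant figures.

M_n ≈ 61.8 kN·m

A_s = 2 × 254 = 508 mm².
T = A_s f_y = 508 × 420 = 213360 N = 213.36 kN.
From C = T: a = T/(0.85 f'_c b) = 213360/(0.85 × 28 × 295) = 30.39 mm.
M_n = T(d − a/2) = 213.36 kN × (305 − 15.195) mm = 61.83 kN·m.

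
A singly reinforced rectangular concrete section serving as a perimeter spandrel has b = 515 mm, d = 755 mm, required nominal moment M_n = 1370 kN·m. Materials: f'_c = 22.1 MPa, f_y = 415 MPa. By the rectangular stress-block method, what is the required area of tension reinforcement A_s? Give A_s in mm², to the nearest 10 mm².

With M_n = 0.85 f'_c a b (d − a/2), solve the quadratic for a:
a = d − √(d² − 2M_n/(0.85 f'_c b)) = 755 − √(755² − 2 × 1370×10⁶/(0.85 × 22.1 × 515)) = 219.46 mm.
A_s = 0.85 f'_c a b / f_y = 0.85 × 22.1 × 219.46 × 515 / 415 = 5115.9 mm².

A_s ≈ 5120 mm²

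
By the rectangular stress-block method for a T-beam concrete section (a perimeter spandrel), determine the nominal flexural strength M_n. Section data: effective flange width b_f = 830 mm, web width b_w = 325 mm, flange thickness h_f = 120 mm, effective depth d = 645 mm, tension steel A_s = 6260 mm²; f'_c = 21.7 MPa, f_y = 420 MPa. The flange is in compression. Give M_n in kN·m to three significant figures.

M_n ≈ 1440 kN·m

Tension: T = A_s f_y = 6260 × 420 = 2629200 N.
Try a within the flange: a = T/(0.85 f'_c b_f) = 2629200/(0.85 × 21.7 × 830) = 171.74 mm.
a = 171.74 > h_f = 120 mm: the block extends into the web. Split into flange-overhang and web parts.
C_f = 0.85 f'_c (b_f − b_w) h_f = 0.85 × 21.7 × (830 − 325) × 120 = 1117767 N.
Remaining web compression depth: a_w = (T − C_f)/(0.85 f'_c b_w) = (2629200 − 1117767)/(0.85 × 21.7 × 325) = 252.13 mm.
M_n = C_f(d − h_f/2) + (T − C_f)(d − a_w/2) = 1117767 × (645 − 60) + 1511433 × (645 − 126.065) = 653.89 + 784.34 = 1438.23 × 10⁶ N·mm.
M_n = 1438.23 kN·m.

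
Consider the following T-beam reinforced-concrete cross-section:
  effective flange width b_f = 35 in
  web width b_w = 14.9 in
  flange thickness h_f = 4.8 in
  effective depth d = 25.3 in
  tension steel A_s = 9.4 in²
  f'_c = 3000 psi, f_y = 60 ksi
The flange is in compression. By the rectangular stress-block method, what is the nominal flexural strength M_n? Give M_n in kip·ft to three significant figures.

M_n ≈ 1030 kip·ft

Tension: T = A_s f_y = 9.4 × 60 = 564 kips.
Try a within the flange: a = T/(0.85 f'_c b_f) = 564/(0.85 × 3 × 35) = 6.319 in.
a = 6.319 > h_f = 4.8 in: the block extends into the web. Split into flange-overhang and web parts.
C_f = 0.85 f'_c (b_f − b_w) h_f = 0.85 × 3 × (35 − 14.9) × 4.8 = 246.0 kips.
Remaining web compression depth: a_w = (T − C_f)/(0.85 f'_c b_w) = (564 − 246.0)/(0.85 × 3 × 14.9) = 8.370 in.
M_n = C_f(d − h_f/2) + (T − C_f)(d − a_w/2) = 246.0 × (25.3 − 2.4) + 318 × (25.3 − 4.185) = 5633.4 + 6714.6 = 12348.0 kip·in.
M_n = 12348.0/12 = 1029.00 kip·ft.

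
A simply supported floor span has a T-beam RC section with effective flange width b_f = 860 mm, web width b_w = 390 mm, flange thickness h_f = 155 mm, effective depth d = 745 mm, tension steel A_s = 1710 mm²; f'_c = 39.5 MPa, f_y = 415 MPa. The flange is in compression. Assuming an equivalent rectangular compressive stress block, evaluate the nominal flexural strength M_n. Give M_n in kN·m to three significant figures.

Tension: T = A_s f_y = 1710 × 415 = 709650 N.
Try a within the flange: a = T/(0.85 f'_c b_f) = 709650/(0.85 × 39.5 × 860) = 24.58 mm.
Since a = 24.58 ≤ h_f = 155 mm, the stress block lies entirely in the flange; analyse as a rectangular beam of width b_f.
M_n = T(d − a/2) = 709650 × (745 − 12.29) = 519.97 × 10⁶ N·mm.
M_n = 519.97 kN·m.

M_n ≈ 520 kN·m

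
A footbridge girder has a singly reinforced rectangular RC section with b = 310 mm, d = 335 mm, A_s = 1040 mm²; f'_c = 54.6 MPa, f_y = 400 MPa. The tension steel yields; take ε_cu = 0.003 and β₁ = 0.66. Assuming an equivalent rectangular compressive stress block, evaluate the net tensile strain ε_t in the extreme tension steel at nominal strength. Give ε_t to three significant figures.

a = A_s f_y/(0.85 f'_c b) = 28.91 mm.
β₁ = 0.66, so c = a/β₁ = 28.91/0.66 = 43.80 mm.
From the linear strain diagram with ε_cu = 0.003: ε_t = 0.003 (d − c)/c = 0.003 × (335 − 43.80)/43.80 = 0.0199.
Since ε_t ≥ 0.005, the section is tension-controlled.

ε_t ≈ 0.0199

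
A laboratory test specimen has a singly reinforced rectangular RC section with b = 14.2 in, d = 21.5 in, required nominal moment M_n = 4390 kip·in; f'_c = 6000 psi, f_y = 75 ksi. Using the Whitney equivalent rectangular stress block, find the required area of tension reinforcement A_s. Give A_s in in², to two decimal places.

From M_n = 0.85 f'_c a b (d − a/2):
a = d − √(d² − 2M_n/(0.85 f'_c b)) = 21.5 − √(21.5² − 2 × 4390/(0.85 × 6 × 14.2)) = 3.033 in.
A_s = 0.85 f'_c a b / f_y = 0.85 × 6 × 3.033 × 14.2 / 75 = 2.929 in².

A_s ≈ 2.93 in²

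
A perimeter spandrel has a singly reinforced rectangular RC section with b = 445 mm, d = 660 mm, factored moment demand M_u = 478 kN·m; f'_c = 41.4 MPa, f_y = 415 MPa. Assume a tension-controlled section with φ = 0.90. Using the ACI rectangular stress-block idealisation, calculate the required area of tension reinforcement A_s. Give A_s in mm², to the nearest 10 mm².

A_s ≈ 2020 mm²

M_n = M_u/φ = 478/0.90 = 531.111 kN·m.
With M_n = 0.85 f'_c a b (d − a/2), solve the quadratic for a:
a = d − √(d² − 2M_n/(0.85 f'_c b)) = 660 − √(660² − 2 × 531.111×10⁶/(0.85 × 41.4 × 445)) = 53.56 mm.
A_s = 0.85 f'_c a b / f_y = 0.85 × 41.4 × 53.56 × 445 / 415 = 2021.0 mm².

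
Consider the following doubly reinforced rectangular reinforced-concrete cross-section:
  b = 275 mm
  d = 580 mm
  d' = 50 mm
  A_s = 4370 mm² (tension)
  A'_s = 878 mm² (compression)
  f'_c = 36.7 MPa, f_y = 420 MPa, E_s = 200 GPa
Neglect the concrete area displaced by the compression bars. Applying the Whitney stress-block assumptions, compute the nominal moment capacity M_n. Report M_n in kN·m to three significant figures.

M_n ≈ 921 kN·m

Assume both tension and compression steel yield.
Net tension couple steel: A_s − A'_s = 3492 mm².
a = (A_s − A'_s) f_y / (0.85 f'_c b) = 1466640/(0.85 × 36.7 × 275) = 170.96 mm.
c = a/β₁ = 170.96/0.788 = 216.95 mm; ε'_s = 0.003(c − d')/c = 0.0023 ≥ f_y/E_s = 0.0021, so compression steel does yield.
M_n = (A_s − A'_s) f_y (d − a/2) + A'_s f_y (d − d') = [1466640 × (580 − 85.48) + 368760 × (580 − 50)] × 10⁻⁶ = 725.28 + 195.44 = 920.72 kN·m.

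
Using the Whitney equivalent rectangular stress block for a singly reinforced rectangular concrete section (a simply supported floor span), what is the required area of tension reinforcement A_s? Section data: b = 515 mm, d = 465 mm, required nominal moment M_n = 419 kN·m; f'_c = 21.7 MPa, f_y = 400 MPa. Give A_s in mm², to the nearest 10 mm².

A_s ≈ 2550 mm²

With M_n = 0.85 f'_c a b (d − a/2), solve the quadratic for a:
a = d − √(d² − 2M_n/(0.85 f'_c b)) = 465 − √(465² − 2 × 419×10⁶/(0.85 × 21.7 × 515)) = 107.22 mm.
A_s = 0.85 f'_c a b / f_y = 0.85 × 21.7 × 107.22 × 515 / 400 = 2546.3 mm².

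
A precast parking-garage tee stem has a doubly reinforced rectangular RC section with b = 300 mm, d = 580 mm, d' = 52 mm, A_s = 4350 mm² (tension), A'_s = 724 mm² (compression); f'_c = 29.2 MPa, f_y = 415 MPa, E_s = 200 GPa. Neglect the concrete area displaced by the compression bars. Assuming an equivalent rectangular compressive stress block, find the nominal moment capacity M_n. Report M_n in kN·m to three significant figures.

Assume both tension and compression steel yield.
Net tension couple steel: A_s − A'_s = 3626 mm².
a = (A_s − A'_s) f_y / (0.85 f'_c b) = 1504790/(0.85 × 29.2 × 300) = 202.09 mm.
c = a/β₁ = 202.09/0.841 = 240.30 mm; ε'_s = 0.003(c − d')/c = 0.0024 ≥ f_y/E_s = 0.0021, so compression steel does yield.
M_n = (A_s − A'_s) f_y (d − a/2) + A'_s f_y (d − d') = [1504790 × (580 − 101.045) + 300460 × (580 − 52)] × 10⁻⁶ = 720.73 + 158.64 = 879.37 kN·m.

M_n ≈ 879 kN·m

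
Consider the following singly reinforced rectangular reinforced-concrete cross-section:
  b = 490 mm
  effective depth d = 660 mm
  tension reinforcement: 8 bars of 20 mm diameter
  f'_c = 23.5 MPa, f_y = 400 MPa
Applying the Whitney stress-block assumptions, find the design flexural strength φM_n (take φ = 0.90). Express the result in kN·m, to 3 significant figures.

φM_n ≈ 550 kN·m

A_s = 8 × 314 = 2512 mm².
T = A_s f_y = 2512 × 400 = 1004800 N = 1004.8 kN.
From C = T: a = T/(0.85 f'_c b) = 1004800/(0.85 × 23.5 × 490) = 102.66 mm.
M_n = T(d − a/2) = 1004.8 kN × (660 − 51.33) mm = 611.59 kN·m.
φM_n = 0.90 × 611.59 = 550.43 kN·m.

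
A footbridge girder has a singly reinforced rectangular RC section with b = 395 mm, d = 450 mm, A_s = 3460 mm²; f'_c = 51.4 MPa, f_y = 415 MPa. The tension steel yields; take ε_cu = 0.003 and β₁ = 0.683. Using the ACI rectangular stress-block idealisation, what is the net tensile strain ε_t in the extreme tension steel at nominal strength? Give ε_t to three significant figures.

a = A_s f_y/(0.85 f'_c b) = 83.20 mm.
β₁ = 0.683, so c = a/β₁ = 83.20/0.683 = 121.82 mm.
From the linear strain diagram with ε_cu = 0.003: ε_t = 0.003 (d − c)/c = 0.003 × (450 − 121.82)/121.82 = 0.00808.
Since ε_t ≥ 0.005, the section is tension-controlled.

ε_t ≈ 0.00808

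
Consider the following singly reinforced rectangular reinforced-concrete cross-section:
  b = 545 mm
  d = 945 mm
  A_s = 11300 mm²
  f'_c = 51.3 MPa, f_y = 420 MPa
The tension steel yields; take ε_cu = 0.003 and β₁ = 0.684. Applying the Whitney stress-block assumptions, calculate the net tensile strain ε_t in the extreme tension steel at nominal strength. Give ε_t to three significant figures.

a = A_s f_y/(0.85 f'_c b) = 199.71 mm.
β₁ = 0.684, so c = a/β₁ = 199.71/0.684 = 291.97 mm.
From the linear strain diagram with ε_cu = 0.003: ε_t = 0.003 (d − c)/c = 0.003 × (945 − 291.97)/291.97 = 0.00671.
Since ε_t ≥ 0.005, the section is tension-controlled.

ε_t ≈ 0.00671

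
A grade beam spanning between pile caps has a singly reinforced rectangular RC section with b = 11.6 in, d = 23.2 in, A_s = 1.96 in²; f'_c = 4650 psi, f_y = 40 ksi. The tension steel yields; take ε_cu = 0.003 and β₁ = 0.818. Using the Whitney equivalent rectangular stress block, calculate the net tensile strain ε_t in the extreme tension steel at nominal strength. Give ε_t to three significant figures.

a = A_s f_y/(0.85 f'_c b) = 1.710 in.
β₁ = 0.818, so c = a/β₁ = 1.710/0.818 = 2.090 in.
From the linear strain diagram with ε_cu = 0.003: ε_t = 0.003 (d − c)/c = 0.003 × (23.2 − 2.090)/2.090 = 0.0303.
Since ε_t ≥ 0.005, the section is tension-controlled.

ε_t ≈ 0.0303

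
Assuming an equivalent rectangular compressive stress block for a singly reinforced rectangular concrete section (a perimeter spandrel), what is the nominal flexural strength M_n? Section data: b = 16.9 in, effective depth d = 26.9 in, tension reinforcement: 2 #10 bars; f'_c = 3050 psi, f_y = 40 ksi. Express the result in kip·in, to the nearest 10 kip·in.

M_n ≈ 2620 kip·in

A_s = 2 × 1.27 = 2.54 in².
T = A_s f_y = 2.54 × 40 = 101.6 kips.
a = T/(0.85 f'_c b) = 101.6/(0.85 × 3.05 × 16.9) = 2.319 in.
M_n = T(d − a/2) = 101.6 × (26.9 − 1.1595) = 2615.2 kip·in.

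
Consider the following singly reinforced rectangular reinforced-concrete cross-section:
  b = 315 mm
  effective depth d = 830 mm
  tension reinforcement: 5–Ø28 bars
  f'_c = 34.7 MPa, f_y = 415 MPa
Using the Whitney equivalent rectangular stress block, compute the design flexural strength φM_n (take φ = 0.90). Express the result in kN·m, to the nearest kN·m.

A_s = 5 × 616 = 3080 mm².
T = A_s f_y = 3080 × 415 = 1278200 N = 1278.2 kN.
From C = T: a = T/(0.85 f'_c b) = 1278200/(0.85 × 34.7 × 315) = 137.58 mm.
M_n = T(d − a/2) = 1278.2 kN × (830 − 68.79) mm = 972.98 kN·m.
φM_n = 0.90 × 972.98 = 875.68 kN·m.

φM_n ≈ 876 kN·m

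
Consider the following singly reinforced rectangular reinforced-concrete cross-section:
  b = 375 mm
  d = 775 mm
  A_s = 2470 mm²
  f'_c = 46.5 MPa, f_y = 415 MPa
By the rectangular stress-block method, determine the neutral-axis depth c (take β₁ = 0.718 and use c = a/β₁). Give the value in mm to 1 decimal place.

T = A_s f_y = 2470 × 415 = 1025050 N = 1025.05 kN.
Setting C = 0.85 f'_c a b equal to T: a = 1025050/(0.85 × 46.5 × 375) = 69.158 mm.
With β₁ = 0.718, c = a/β₁ = 69.158/0.718 = 96.3 mm.

c ≈ 96.3 mm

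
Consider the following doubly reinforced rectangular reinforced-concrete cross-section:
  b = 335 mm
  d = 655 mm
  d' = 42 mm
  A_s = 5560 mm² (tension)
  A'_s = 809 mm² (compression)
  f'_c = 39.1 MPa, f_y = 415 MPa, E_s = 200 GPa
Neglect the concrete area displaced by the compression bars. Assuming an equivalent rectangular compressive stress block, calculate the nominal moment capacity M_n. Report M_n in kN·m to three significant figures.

M_n ≈ 1320 kN·m

Assume both tension and compression steel yield.
Net tension couple steel: A_s − A'_s = 4751 mm².
a = (A_s − A'_s) f_y / (0.85 f'_c b) = 1971665/(0.85 × 39.1 × 335) = 177.09 mm.
c = a/β₁ = 177.09/0.771 = 229.69 mm; ε'_s = 0.003(c − d')/c = 0.0025 ≥ f_y/E_s = 0.0021, so compression steel does yield.
M_n = (A_s − A'_s) f_y (d − a/2) + A'_s f_y (d − d') = [1971665 × (655 − 88.545) + 335735 × (655 − 42)] × 10⁻⁶ = 1116.86 + 205.81 = 1322.67 kN·m.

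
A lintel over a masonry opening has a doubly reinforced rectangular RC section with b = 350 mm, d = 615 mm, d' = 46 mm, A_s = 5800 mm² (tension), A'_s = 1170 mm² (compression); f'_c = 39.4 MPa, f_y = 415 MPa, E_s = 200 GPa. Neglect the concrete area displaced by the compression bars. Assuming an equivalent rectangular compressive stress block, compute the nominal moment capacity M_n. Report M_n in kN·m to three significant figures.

M_n ≈ 1300 kN·m

Assume both tension and compression steel yield.
Net tension couple steel: A_s − A'_s = 4630 mm².
a = (A_s − A'_s) f_y / (0.85 f'_c b) = 1921450/(0.85 × 39.4 × 350) = 163.93 mm.
c = a/β₁ = 163.93/0.769 = 213.17 mm; ε'_s = 0.003(c − d')/c = 0.0024 ≥ f_y/E_s = 0.0021, so compression steel does yield.
M_n = (A_s − A'_s) f_y (d − a/2) + A'_s f_y (d − d') = [1921450 × (615 − 81.965) + 485550 × (615 − 46)] × 10⁻⁶ = 1024.20 + 276.28 = 1300.48 kN·m.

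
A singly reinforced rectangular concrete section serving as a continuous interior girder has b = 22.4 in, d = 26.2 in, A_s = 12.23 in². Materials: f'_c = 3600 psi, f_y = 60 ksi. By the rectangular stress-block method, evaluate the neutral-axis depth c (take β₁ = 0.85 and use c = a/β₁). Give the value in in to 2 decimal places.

T = A_s f_y = 12.23 × 60 = 733.8 kips.
a = T/(0.85 f'_c b) = 733.8/(0.85 × 3.6 × 22.4) = 10.7055 in.
With β₁ = 0.85, c = a/β₁ = 10.7055/0.85 = 12.59 in.

c ≈ 12.59 in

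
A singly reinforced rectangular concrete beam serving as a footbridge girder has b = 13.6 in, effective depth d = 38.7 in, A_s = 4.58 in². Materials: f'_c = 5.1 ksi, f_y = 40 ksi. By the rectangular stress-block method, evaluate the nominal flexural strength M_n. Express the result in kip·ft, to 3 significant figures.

T = A_s f_y = 4.58 × 40 = 183.2 kips.
a = T/(0.85 f'_c b) = 183.2/(0.85 × 5.1 × 13.6) = 3.107 in.
M_n = T(d − a/2) = 183.2 × (38.7 − 1.5535) = 6805.2 kip·in = 6805.2/12 = 567.10 kip·ft.

M_n ≈ 567 kip·ft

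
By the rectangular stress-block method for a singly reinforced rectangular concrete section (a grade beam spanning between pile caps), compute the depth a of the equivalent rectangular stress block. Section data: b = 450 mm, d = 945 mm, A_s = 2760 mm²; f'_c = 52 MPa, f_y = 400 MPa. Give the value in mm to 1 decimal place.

T = A_s f_y = 2760 × 400 = 1104000 N = 1104 kN.
Setting C = 0.85 f'_c a b equal to T: a = 1104000/(0.85 × 52 × 450) = 55.5 mm.

a ≈ 55.5 mm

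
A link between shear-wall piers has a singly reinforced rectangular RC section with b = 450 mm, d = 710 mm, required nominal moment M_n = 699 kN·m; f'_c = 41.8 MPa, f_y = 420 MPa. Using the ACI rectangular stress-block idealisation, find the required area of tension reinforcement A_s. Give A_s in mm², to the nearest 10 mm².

A_s ≈ 2460 mm²

With M_n = 0.85 f'_c a b (d − a/2), solve the quadratic for a:
a = d − √(d² − 2M_n/(0.85 f'_c b)) = 710 − √(710² − 2 × 699×10⁶/(0.85 × 41.8 × 450)) = 64.51 mm.
A_s = 0.85 f'_c a b / f_y = 0.85 × 41.8 × 64.51 × 450 / 420 = 2455.8 mm².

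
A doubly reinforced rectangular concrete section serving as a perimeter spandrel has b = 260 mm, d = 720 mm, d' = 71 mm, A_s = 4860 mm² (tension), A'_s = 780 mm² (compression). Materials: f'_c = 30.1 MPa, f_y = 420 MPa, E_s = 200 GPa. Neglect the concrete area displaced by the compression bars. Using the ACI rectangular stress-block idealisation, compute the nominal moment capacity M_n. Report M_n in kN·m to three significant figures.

M_n ≈ 1230 kN·m

Assume both tension and compression steel yield.
Net tension couple steel: A_s − A'_s = 4080 mm².
a = (A_s − A'_s) f_y / (0.85 f'_c b) = 1713600/(0.85 × 30.1 × 260) = 257.60 mm.
c = a/β₁ = 257.60/0.835 = 308.50 mm; ε'_s = 0.003(c − d')/c = 0.0023 ≥ f_y/E_s = 0.0021, so compression steel does yield.
M_n = (A_s − A'_s) f_y (d − a/2) + A'_s f_y (d − d') = [1713600 × (720 − 128.8) + 327600 × (720 − 71)] × 10⁻⁶ = 1013.08 + 212.61 = 1225.69 kN·m.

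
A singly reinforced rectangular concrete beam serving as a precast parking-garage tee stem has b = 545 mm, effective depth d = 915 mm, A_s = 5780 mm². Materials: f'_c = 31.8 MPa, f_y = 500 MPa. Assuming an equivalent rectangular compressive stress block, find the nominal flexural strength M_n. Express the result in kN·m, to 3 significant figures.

T = A_s f_y = 5780 × 500 = 2890000 N = 2890 kN.
From C = T: a = T/(0.85 f'_c b) = 2890000/(0.85 × 31.8 × 545) = 196.18 mm.
M_n = T(d − a/2) = 2890 kN × (915 − 98.09) mm = 2360.87 kN·m.

M_n ≈ 2360 kN·m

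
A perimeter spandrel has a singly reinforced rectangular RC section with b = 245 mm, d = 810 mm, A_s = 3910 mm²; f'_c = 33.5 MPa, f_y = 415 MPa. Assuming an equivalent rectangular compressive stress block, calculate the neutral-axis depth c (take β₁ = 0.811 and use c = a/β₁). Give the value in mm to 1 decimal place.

c ≈ 286.8 mm

T = A_s f_y = 3910 × 415 = 1622650 N = 1622.65 kN.
Setting C = 0.85 f'_c a b equal to T: a = 1622650/(0.85 × 33.5 × 245) = 232.592 mm.
With β₁ = 0.811, c = a/β₁ = 232.592/0.811 = 286.8 mm.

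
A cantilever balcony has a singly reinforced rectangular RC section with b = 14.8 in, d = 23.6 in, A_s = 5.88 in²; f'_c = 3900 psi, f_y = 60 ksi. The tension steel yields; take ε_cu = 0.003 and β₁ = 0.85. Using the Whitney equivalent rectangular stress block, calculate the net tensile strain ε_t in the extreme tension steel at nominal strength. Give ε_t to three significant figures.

a = A_s f_y/(0.85 f'_c b) = 7.191 in.
β₁ = 0.85, so c = a/β₁ = 7.191/0.85 = 8.460 in.
From the linear strain diagram with ε_cu = 0.003: ε_t = 0.003 (d − c)/c = 0.003 × (23.6 − 8.460)/8.460 = 0.00537.
Since ε_t ≥ 0.005, the section is tension-controlled.

ε_t ≈ 0.00537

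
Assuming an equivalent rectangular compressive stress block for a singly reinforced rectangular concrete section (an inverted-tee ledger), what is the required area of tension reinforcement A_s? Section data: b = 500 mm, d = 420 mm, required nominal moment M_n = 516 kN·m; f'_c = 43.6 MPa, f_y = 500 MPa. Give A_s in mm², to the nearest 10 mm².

With M_n = 0.85 f'_c a b (d − a/2), solve the quadratic for a:
a = d − √(d² − 2M_n/(0.85 f'_c b)) = 420 − √(420² − 2 × 516×10⁶/(0.85 × 43.6 × 500)) = 72.57 mm.
A_s = 0.85 f'_c a b / f_y = 0.85 × 43.6 × 72.57 × 500 / 500 = 2689.4 mm².

A_s ≈ 2690 mm²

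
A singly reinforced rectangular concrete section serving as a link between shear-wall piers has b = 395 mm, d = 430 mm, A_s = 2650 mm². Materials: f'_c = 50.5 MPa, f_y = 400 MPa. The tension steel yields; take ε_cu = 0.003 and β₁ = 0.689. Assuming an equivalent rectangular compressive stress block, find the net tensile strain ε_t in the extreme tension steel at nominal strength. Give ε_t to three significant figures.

a = A_s f_y/(0.85 f'_c b) = 62.52 mm.
β₁ = 0.689, so c = a/β₁ = 62.52/0.689 = 90.74 mm.
From the linear strain diagram with ε_cu = 0.003: ε_t = 0.003 (d − c)/c = 0.003 × (430 − 90.74)/90.74 = 0.0112.
Since ε_t ≥ 0.005, the section is tension-controlled.

ε_t ≈ 0.0112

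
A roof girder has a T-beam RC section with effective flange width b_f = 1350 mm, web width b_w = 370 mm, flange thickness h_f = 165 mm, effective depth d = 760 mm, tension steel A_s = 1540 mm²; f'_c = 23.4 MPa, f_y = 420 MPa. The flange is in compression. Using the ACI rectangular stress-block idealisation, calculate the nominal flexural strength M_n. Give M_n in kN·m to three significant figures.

Tension: T = A_s f_y = 1540 × 420 = 646800 N.
Try a within the flange: a = T/(0.85 f'_c b_f) = 646800/(0.85 × 23.4 × 1350) = 24.09 mm.
Since a = 24.09 ≤ h_f = 165 mm, the stress block lies entirely in the flange; analyse as a rectangular beam of width b_f.
M_n = T(d − a/2) = 646800 × (760 − 12.045) = 483.78 × 10⁶ N·mm.
M_n = 483.78 kN·m.

M_n ≈ 484 kN·m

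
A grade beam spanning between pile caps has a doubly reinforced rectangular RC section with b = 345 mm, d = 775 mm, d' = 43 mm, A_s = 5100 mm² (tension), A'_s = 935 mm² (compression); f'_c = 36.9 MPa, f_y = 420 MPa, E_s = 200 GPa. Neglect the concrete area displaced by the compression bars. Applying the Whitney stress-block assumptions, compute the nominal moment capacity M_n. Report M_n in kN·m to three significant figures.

Assume both tension and compression steel yield.
Net tension couple steel: A_s − A'_s = 4165 mm².
a = (A_s − A'_s) f_y / (0.85 f'_c b) = 1749300/(0.85 × 36.9 × 345) = 161.66 mm.
c = a/β₁ = 161.66/0.786 = 205.67 mm; ε'_s = 0.003(c − d')/c = 0.0024 ≥ f_y/E_s = 0.0021, so compression steel does yield.
M_n = (A_s − A'_s) f_y (d − a/2) + A'_s f_y (d − d') = [1749300 × (775 − 80.83) + 392700 × (775 − 43)] × 10⁻⁶ = 1214.31 + 287.46 = 1501.77 kN·m.

M_n ≈ 1500 kN·m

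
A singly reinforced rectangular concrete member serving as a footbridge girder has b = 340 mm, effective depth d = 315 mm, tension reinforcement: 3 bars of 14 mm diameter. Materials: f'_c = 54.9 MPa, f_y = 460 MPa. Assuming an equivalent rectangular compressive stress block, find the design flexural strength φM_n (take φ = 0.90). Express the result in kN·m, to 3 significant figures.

φM_n ≈ 59.0 kN·m

A_s = 3 × 154 = 462 mm².
T = A_s f_y = 462 × 460 = 212520 N = 212.52 kN.
From C = T: a = T/(0.85 f'_c b) = 212520/(0.85 × 54.9 × 340) = 13.39 mm.
M_n = T(d − a/2) = 212.52 kN × (315 − 6.695) mm = 65.52 kN·m.
φM_n = 0.90 × 65.52 = 58.97 kN·m.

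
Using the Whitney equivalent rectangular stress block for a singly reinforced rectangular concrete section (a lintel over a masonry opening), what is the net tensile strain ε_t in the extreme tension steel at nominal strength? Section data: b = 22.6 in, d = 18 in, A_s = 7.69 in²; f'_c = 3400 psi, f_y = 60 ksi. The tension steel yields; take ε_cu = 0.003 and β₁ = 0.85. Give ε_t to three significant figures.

ε_t ≈ 0.00350

a = A_s f_y/(0.85 f'_c b) = 7.064 in.
β₁ = 0.85, so c = a/β₁ = 7.064/0.85 = 8.311 in.
From the linear strain diagram with ε_cu = 0.003: ε_t = 0.003 (d − c)/c = 0.003 × (18 − 8.311)/8.311 = 0.00350.
ε_t < 0.004 — the section is over-reinforced for flexure under ACI limits.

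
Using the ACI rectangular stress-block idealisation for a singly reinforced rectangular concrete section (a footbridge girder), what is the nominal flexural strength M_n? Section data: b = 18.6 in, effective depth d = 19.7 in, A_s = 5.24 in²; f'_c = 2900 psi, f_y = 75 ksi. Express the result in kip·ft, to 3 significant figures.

T = A_s f_y = 5.24 × 75 = 393 kips.
a = T/(0.85 f'_c b) = 393/(0.85 × 2.9 × 18.6) = 8.572 in.
M_n = T(d − a/2) = 393 × (19.7 − 4.286) = 6057.7 kip·in = 6057.7/12 = 504.81 kip·ft.

M_n ≈ 505 kip·ft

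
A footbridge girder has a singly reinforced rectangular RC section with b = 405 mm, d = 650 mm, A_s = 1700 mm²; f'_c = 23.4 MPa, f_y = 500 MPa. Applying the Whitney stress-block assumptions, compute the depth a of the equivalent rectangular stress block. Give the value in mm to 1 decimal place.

T = A_s f_y = 1700 × 500 = 850000 N = 850 kN.
Setting C = 0.85 f'_c a b equal to T: a = 850000/(0.85 × 23.4 × 405) = 105.5 mm.

a ≈ 105.5 mm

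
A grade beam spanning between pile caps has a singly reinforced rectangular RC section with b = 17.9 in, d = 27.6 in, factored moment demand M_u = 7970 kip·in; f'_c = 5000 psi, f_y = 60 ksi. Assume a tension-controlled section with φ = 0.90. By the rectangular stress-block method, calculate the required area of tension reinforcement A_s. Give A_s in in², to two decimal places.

A_s ≈ 5.83 in²

M_n = M_u/φ = 7970/0.90 = 8855.56 kip·in.
From M_n = 0.85 f'_c a b (d − a/2):
a = d − √(d² − 2M_n/(0.85 f'_c b)) = 27.6 − √(27.6² − 2 × 8855.56/(0.85 × 5 × 17.9)) = 4.601 in.
A_s = 0.85 f'_c a b / f_y = 0.85 × 5 × 4.601 × 17.9 / 60 = 5.834 in².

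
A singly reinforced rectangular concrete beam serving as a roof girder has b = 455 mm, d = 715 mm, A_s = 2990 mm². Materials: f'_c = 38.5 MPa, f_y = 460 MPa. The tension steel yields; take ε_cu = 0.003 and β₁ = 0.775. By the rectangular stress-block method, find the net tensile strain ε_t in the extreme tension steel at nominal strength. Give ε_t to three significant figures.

a = A_s f_y/(0.85 f'_c b) = 92.37 mm.
β₁ = 0.775, so c = a/β₁ = 92.37/0.775 = 119.19 mm.
From the linear strain diagram with ε_cu = 0.003: ε_t = 0.003 (d − c)/c = 0.003 × (715 − 119.19)/119.19 = 0.0150.
Since ε_t ≥ 0.005, the section is tension-controlled.

ε_t ≈ 0.0150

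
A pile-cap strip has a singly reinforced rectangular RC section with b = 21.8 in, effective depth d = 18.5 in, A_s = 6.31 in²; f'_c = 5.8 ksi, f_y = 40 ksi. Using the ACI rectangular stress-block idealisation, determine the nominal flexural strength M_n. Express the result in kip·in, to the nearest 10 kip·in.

M_n ≈ 4370 kip·in

T = A_s f_y = 6.31 × 40 = 252.4 kips.
a = T/(0.85 f'_c b) = 252.4/(0.85 × 5.8 × 21.8) = 2.348 in.
M_n = T(d − a/2) = 252.4 × (18.5 − 1.174) = 4373.1 kip·in.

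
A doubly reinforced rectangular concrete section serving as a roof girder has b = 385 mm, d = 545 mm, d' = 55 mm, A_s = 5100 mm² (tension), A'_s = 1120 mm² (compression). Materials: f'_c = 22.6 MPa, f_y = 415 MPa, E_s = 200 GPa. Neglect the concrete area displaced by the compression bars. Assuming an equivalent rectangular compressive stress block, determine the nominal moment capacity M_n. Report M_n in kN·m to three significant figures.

M_n ≈ 943 kN·m

Assume both tension and compression steel yield.
Net tension couple steel: A_s − A'_s = 3980 mm².
a = (A_s − A'_s) f_y / (0.85 f'_c b) = 1651700/(0.85 × 22.6 × 385) = 223.33 mm.
c = a/β₁ = 223.33/0.85 = 262.74 mm; ε'_s = 0.003(c − d')/c = 0.0024 ≥ f_y/E_s = 0.0021, so compression steel does yield.
M_n = (A_s − A'_s) f_y (d − a/2) + A'_s f_y (d − d') = [1651700 × (545 − 111.665) + 464800 × (545 − 55)] × 10⁻⁶ = 715.74 + 227.75 = 943.49 kN·m.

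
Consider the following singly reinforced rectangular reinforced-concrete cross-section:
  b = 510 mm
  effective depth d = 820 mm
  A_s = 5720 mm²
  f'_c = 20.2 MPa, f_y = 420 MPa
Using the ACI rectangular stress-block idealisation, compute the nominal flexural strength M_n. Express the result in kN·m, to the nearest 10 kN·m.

T = A_s f_y = 5720 × 420 = 2402400 N = 2402.4 kN.
From C = T: a = T/(0.85 f'_c b) = 2402400/(0.85 × 20.2 × 510) = 274.35 mm.
M_n = T(d − a/2) = 2402.4 kN × (820 − 137.175) mm = 1640.42 kN·m.

M_n ≈ 1640 kN·m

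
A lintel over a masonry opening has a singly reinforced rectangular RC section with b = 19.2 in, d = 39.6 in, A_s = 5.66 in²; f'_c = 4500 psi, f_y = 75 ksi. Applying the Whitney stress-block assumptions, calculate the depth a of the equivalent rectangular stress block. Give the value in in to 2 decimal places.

T = A_s f_y = 5.66 × 75 = 424.5 kips.
a = T/(0.85 f'_c b) = 424.5/(0.85 × 4.5 × 19.2) = 5.78 in.

a ≈ 5.78 in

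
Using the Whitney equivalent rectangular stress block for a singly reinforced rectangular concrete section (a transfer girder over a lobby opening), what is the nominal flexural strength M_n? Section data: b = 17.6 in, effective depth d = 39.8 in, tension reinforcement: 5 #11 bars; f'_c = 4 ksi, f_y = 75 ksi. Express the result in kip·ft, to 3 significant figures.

M_n ≈ 1700 kip·ft

A_s = 5 × 1.56 = 7.8 in².
T = A_s f_y = 7.8 × 75 = 585 kips.
a = T/(0.85 f'_c b) = 585/(0.85 × 4 × 17.6) = 9.776 in.
M_n = T(d − a/2) = 585 × (39.8 − 4.888) = 20423.5 kip·in = 20423.5/12 = 1701.96 kip·ft.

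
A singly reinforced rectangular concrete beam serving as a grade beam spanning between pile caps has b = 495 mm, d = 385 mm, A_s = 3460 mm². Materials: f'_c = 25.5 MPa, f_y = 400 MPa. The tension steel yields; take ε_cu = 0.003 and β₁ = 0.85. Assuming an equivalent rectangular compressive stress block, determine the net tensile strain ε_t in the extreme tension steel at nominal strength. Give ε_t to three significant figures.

a = A_s f_y/(0.85 f'_c b) = 128.99 mm.
β₁ = 0.85, so c = a/β₁ = 128.99/0.85 = 151.75 mm.
From the linear strain diagram with ε_cu = 0.003: ε_t = 0.003 (d − c)/c = 0.003 × (385 − 151.75)/151.75 = 0.00461.
ε_t is between 0.004 and 0.005 — transition zone.

ε_t ≈ 0.00461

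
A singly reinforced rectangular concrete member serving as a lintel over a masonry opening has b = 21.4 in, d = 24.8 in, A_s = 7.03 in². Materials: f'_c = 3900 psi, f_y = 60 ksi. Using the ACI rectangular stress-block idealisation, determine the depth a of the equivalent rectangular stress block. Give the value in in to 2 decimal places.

a ≈ 5.95 in

T = A_s f_y = 7.03 × 60 = 421.8 kips.
a = T/(0.85 f'_c b) = 421.8/(0.85 × 3.9 × 21.4) = 5.95 in.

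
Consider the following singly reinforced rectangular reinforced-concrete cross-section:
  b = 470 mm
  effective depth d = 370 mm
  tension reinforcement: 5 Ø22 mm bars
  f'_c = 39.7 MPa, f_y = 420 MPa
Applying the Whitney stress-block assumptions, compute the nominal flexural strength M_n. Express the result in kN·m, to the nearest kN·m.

M_n ≈ 275 kN·m

A_s = 5 × 380 = 1900 mm².
T = A_s f_y = 1900 × 420 = 798000 N = 798 kN.
From C = T: a = T/(0.85 f'_c b) = 798000/(0.85 × 39.7 × 470) = 50.31 mm.
M_n = T(d − a/2) = 798 kN × (370 − 25.155) mm = 275.19 kN·m.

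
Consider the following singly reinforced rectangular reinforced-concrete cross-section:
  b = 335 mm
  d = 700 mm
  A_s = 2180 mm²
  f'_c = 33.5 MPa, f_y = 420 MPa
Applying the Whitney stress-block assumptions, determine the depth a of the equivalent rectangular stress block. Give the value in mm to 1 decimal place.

a ≈ 96.0 mm

T = A_s f_y = 2180 × 420 = 915600 N = 915.6 kN.
Setting C = 0.85 f'_c a b equal to T: a = 915600/(0.85 × 33.5 × 335) = 96.0 mm.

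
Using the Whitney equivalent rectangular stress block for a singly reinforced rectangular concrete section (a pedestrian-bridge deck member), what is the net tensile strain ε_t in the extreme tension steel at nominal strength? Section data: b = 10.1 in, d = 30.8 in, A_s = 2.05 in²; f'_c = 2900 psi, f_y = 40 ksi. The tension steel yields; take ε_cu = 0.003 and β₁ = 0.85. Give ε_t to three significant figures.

a = A_s f_y/(0.85 f'_c b) = 3.294 in.
β₁ = 0.85, so c = a/β₁ = 3.294/0.85 = 3.875 in.
From the linear strain diagram with ε_cu = 0.003: ε_t = 0.003 (d − c)/c = 0.003 × (30.8 − 3.875)/3.875 = 0.0208.
Since ε_t ≥ 0.005, the section is tension-controlled.

ε_t ≈ 0.0208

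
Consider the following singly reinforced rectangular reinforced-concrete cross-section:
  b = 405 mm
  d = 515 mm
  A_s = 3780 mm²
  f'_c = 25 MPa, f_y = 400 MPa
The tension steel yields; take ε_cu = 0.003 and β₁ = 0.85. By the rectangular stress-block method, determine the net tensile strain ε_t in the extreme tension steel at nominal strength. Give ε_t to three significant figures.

ε_t ≈ 0.00447

a = A_s f_y/(0.85 f'_c b) = 175.69 mm.
β₁ = 0.85, so c = a/β₁ = 175.69/0.85 = 206.69 mm.
From the linear strain diagram with ε_cu = 0.003: ε_t = 0.003 (d − c)/c = 0.003 × (515 − 206.69)/206.69 = 0.00447.
ε_t is between 0.004 and 0.005 — transition zone.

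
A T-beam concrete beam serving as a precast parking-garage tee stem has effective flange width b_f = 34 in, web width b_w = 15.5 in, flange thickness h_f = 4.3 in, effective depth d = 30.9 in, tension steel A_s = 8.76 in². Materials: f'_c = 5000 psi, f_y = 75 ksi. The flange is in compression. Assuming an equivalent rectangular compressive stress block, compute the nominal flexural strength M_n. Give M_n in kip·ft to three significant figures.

Tension: T = A_s f_y = 8.76 × 75 = 657 kips.
Try a within the flange: a = T/(0.85 f'_c b_f) = 657/(0.85 × 5 × 34) = 4.547 in.
a = 4.547 > h_f = 4.3 in: the block extends into the web. Split into flange-overhang and web parts.
C_f = 0.85 f'_c (b_f − b_w) h_f = 0.85 × 5 × (34 − 15.5) × 4.3 = 338.1 kips.
Remaining web compression depth: a_w = (T − C_f)/(0.85 f'_c b_w) = (657 − 338.1)/(0.85 × 5 × 15.5) = 4.841 in.
M_n = C_f(d − h_f/2) + (T − C_f)(d − a_w/2) = 338.1 × (30.9 − 2.15) + 318.9 × (30.9 − 2.4205) = 9720.4 + 9082.1 = 18802.5 kip·in.
M_n = 18802.5/12 = 1566.88 kip·ft.

M_n ≈ 1570 kip·ft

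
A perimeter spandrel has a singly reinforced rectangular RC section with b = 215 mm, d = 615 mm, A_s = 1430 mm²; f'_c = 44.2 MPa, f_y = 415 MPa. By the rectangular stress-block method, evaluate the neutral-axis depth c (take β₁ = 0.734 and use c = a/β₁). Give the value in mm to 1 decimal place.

c ≈ 100.1 mm

T = A_s f_y = 1430 × 415 = 593450 N = 593.45 kN.
Setting C = 0.85 f'_c a b equal to T: a = 593450/(0.85 × 44.2 × 215) = 73.469 mm.
With β₁ = 0.734, c = a/β₁ = 73.469/0.734 = 100.1 mm.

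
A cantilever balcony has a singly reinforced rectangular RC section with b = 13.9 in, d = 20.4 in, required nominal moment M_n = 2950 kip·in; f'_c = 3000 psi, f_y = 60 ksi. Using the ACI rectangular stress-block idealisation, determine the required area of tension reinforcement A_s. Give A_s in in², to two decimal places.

From M_n = 0.85 f'_c a b (d − a/2):
a = d − √(d² − 2M_n/(0.85 f'_c b)) = 20.4 − √(20.4² − 2 × 2950/(0.85 × 3 × 13.9)) = 4.598 in.
A_s = 0.85 f'_c a b / f_y = 0.85 × 3 × 4.598 × 13.9 / 60 = 2.716 in².

A_s ≈ 2.72 in²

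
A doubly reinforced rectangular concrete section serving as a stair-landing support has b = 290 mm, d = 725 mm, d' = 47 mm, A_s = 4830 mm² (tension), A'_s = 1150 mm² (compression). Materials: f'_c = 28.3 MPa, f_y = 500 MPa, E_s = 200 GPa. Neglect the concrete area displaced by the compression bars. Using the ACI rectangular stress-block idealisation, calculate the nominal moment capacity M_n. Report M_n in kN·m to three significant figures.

M_n ≈ 1480 kN·m

Assume both tension and compression steel yield.
Net tension couple steel: A_s − A'_s = 3680 mm².
a = (A_s − A'_s) f_y / (0.85 f'_c b) = 1840000/(0.85 × 28.3 × 290) = 263.76 mm.
c = a/β₁ = 263.76/0.848 = 311.04 mm; ε'_s = 0.003(c − d')/c = 0.0025 ≥ f_y/E_s = 0.0025, so compression steel does yield.
M_n = (A_s − A'_s) f_y (d − a/2) + A'_s f_y (d − d') = [1840000 × (725 − 131.88) + 575000 × (725 − 47)] × 10⁻⁶ = 1091.34 + 389.85 = 1481.19 kN·m.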